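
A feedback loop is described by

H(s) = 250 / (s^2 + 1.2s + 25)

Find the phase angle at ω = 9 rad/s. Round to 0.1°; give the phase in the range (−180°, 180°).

At s = jω = j9:
quadratic: (j9)² + 1.2·j9 + 25 = -56 + j10.8 → |·| ≈ 57.032, ∠ ≈ 169.08°
∠H = 0.00° − 169.08° = -169.08°

-169.1°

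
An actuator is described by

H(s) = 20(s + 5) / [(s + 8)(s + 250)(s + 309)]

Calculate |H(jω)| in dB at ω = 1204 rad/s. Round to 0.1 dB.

At s = jω = j1204:
zero (s+5): 5 + j1204 → |·| = √(5²+1204²) = √1449641 ≈ 1204, ∠ = arctan(1204/5) ≈ 89.76°
pole (s+8): 8 + j1204 → |·| = √(8²+1204²) = √1449680 ≈ 1204, ∠ = arctan(1204/8) ≈ 89.62°
pole (s+250): 250 + j1204 → |·| = √(250²+1204²) = √1512116 ≈ 1229.7, ∠ = arctan(1204/250) ≈ 78.27°
pole (s+309): 309 + j1204 → |·| = √(309²+1204²) = √1545097 ≈ 1243, ∠ = arctan(1204/309) ≈ 75.61°
|H| = 20 · 1204 / 1.8403e+09 ≈ 1.3085e-05
Gain = 20 log₁₀(1.3085e-05) ≈ -97.66 dB

-97.7 dB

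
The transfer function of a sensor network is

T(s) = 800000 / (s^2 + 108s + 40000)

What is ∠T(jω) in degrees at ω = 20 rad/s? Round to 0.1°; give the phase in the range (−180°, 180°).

At s = jω = j20:
quadratic: (j20)² + 108·j20 + 40000 = 39600 + j2160 → |·| ≈ 39659, ∠ ≈ 3.12°
∠T = 0.00° − 3.12° = -3.12°

-3.1°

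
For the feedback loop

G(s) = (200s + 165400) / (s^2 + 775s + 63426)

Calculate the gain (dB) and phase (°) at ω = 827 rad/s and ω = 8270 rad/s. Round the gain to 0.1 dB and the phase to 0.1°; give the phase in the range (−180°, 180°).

ω = 827: -11.6 dB, -89.1°; ω = 8270: -32.3 dB, -90.4°

Substitute s = j827:
Numerator: 200(j827) + 165400 = 165400 + j165400
Denominator: (j827)^2 + 775(j827) + 63426 = -620503 + j640925
|N| = √(165400² + 165400²) ≈ 2.3391e+05, ∠N ≈ 45.00°
|D| = √(620503² + 640925²) ≈ 8.9208e+05, ∠D ≈ 134.07°
|G| = 2.3391e+05 / 8.9208e+05 ≈ 0.26221
Gain = 20 log₁₀(0.26221) ≈ -11.63 dB
∠G = 45.00° − 134.07° = -89.07°

Substitute s = j8270:
Numerator: 200(j8270) + 165400 = 165400 + j1654000
Denominator: (j8270)^2 + 775(j8270) + 63426 = -68329474 + j6409250
|N| = √(165400² + 1654000²) ≈ 1.6622e+06, ∠N ≈ 84.29°
|D| = √(68329474² + 6409250²) ≈ 6.8629e+07, ∠D ≈ 174.64°
|G| = 1.6622e+06 / 6.8629e+07 ≈ 0.02422
Gain = 20 log₁₀(0.02422) ≈ -32.32 dB
∠G = 84.29° − 174.64° = -90.35°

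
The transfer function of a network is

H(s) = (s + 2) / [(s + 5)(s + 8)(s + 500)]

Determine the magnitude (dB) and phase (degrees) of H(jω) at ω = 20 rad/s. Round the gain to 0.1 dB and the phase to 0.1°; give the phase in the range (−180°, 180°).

At s = jω = j20:
zero (s+2): 2 + j20 → |·| = √(2²+20²) = √404 ≈ 20.1, ∠ = arctan(20/2) ≈ 84.29°
pole (s+5): 5 + j20 → |·| = √(5²+20²) = √425 ≈ 20.616, ∠ = arctan(20/5) ≈ 75.96°
pole (s+8): 8 + j20 → |·| = √(8²+20²) = √464 ≈ 21.541, ∠ = arctan(20/8) ≈ 68.20°
pole (s+500): 500 + j20 → |·| = √(500²+20²) = √250400 ≈ 500.4, ∠ = arctan(20/500) ≈ 2.29°
|H| = 1 · 20.1 / 2.2222e+05 ≈ 9.0451e-05
Gain = 20 log₁₀(9.0451e-05) ≈ -80.87 dB
∠H = 84.29° − 146.45° = -62.16°

-80.9 dB, -62.2°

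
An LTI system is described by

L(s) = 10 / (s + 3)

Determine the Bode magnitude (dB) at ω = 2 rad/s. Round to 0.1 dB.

8.9 dB

Substitute s = j2:
Numerator: 10 = 10 + j0
Denominator: (j2) + 3 = 3 + j2
|N| = √(10² + 0²) ≈ 10, ∠N ≈ 0.00°
|D| = √(3² + 2²) ≈ 3.6056, ∠D ≈ 33.69°
|L| = 10 / 3.6056 ≈ 2.7735
Gain = 20 log₁₀(2.7735) ≈ 8.86 dB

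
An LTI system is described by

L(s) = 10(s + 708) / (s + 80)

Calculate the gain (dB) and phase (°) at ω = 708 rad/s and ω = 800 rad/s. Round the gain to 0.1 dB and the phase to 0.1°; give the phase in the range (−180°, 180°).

At s = jω = j708:
zero (s+708): 708 + j708 → |·| = √(708²+708²) = √1002528 ≈ 1001.3, ∠ = arctan(708/708) ≈ 45.00°
pole (s+80): 80 + j708 → |·| = √(80²+708²) = √507664 ≈ 712.51, ∠ = arctan(708/80) ≈ 83.55°
|L| = 10 · 1001.3 / 712.51 ≈ 14.053
Gain = 20 log₁₀(14.053) ≈ 22.96 dB
∠L = 45.00° − 83.55° = -38.55°

At s = jω = j800:
zero (s+708): 708 + j800 → |·| = √(708²+800²) = √1141264 ≈ 1068.3, ∠ = arctan(800/708) ≈ 48.49°
pole (s+80): 80 + j800 → |·| = √(80²+800²) = √646400 ≈ 803.99, ∠ = arctan(800/80) ≈ 84.29°
|L| = 10 · 1068.3 / 803.99 ≈ 13.287
Gain = 20 log₁₀(13.287) ≈ 22.47 dB
∠L = 48.49° − 84.29° = -35.80°

ω = 708: 23.0 dB, -38.6°; ω = 800: 22.5 dB, -35.8°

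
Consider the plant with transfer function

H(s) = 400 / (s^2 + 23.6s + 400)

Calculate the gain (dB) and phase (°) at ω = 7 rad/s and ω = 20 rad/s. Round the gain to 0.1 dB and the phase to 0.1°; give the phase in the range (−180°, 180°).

ω = 7: 0.3 dB, -25.2°; ω = 20: -1.4 dB, -90.0°

At s = jω = j7:
quadratic: (j7)² + 23.6·j7 + 400 = 351 + j165.2 → |·| ≈ 387.93, ∠ ≈ 25.20°
|H| = 400 / 387.93 ≈ 1.0311
Gain = 20 log₁₀(1.0311) ≈ 0.27 dB
∠H = 0.00° − 25.20° = -25.20°

At s = jω = j20:
quadratic: (j20)² + 23.6·j20 + 400 = 0 + j472 → |·| ≈ 472, ∠ ≈ 90.00°
|H| = 400 / 472 ≈ 0.84746
Gain = 20 log₁₀(0.84746) ≈ -1.44 dB
∠H = 0.00° − 90.00° = -90.00°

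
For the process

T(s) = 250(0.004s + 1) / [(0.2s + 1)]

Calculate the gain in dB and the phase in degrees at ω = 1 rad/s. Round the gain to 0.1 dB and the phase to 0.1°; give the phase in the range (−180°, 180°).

47.8 dB, -11.1°

At ω = 1 rad/s:
zero (1 + j1·0.004) = 1 + j0.004 → |·| ≈ 1, ∠ ≈ 0.23°
pole (1 + j1·0.2) = 1 + j0.2 → |·| ≈ 1.0198, ∠ ≈ 11.31°
|T| = 250 · 1 / (1.0198) ≈ 245.15
Gain = 20 log₁₀(245.15) ≈ 47.79 dB
∠T = (0.23°) − (11.31°) = -11.08°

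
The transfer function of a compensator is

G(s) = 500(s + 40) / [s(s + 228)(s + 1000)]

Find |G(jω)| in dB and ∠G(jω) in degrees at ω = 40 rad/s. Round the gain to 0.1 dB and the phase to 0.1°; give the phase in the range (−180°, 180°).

At s = jω = j40:
zero (s+40): 40 + j40 → |·| = √(40²+40²) = √3200 ≈ 56.569, ∠ = arctan(40/40) ≈ 45.00°
pole (s+228): 228 + j40 → |·| = √(228²+40²) = √53584 ≈ 231.48, ∠ = arctan(40/228) ≈ 9.95°
pole (s+1000): 1000 + j40 → |·| = √(1000²+40²) = √1001600 ≈ 1000.8, ∠ = arctan(40/1000) ≈ 2.29°
pole at origin: |s| = 40, ∠ = 90.00° (in denominator)
|G| = 500 · 56.569 / 9.2666e+06 ≈ 0.0030523
Gain = 20 log₁₀(0.0030523) ≈ -50.31 dB
∠G = 45.00° − 102.24° = -57.24°

-50.3 dB, -57.2°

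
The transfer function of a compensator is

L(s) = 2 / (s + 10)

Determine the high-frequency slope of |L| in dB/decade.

Each pole contributes −20 dB/decade at high frequency; each zero contributes +20 dB/decade.
Net: 0 zero(s) − 1 pole(s) → -20 dB/decade.

-20 dB/decade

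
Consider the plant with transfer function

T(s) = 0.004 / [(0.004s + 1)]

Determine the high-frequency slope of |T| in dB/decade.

Each pole contributes −20 dB/decade at high frequency; each zero contributes +20 dB/decade.
Net: 0 zero(s) − 1 pole(s) → -20 dB/decade.

-20 dB/decade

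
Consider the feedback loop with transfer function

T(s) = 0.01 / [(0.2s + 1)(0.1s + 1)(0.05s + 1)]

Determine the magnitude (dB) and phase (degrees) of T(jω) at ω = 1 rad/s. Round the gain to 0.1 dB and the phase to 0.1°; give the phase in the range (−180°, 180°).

-40.2 dB, -19.9°

At ω = 1 rad/s:
pole (1 + j1·0.2) = 1 + j0.2 → |·| ≈ 1.0198, ∠ ≈ 11.31°
pole (1 + j1·0.1) = 1 + j0.1 → |·| ≈ 1.005, ∠ ≈ 5.71°
pole (1 + j1·0.05) = 1 + j0.05 → |·| ≈ 1.0012, ∠ ≈ 2.86°
|T| = 0.01 · 1 / (1.0198 · 1.005 · 1.0012) ≈ 0.0097454
Gain = 20 log₁₀(0.0097454) ≈ -40.22 dB
∠T = (0°) − (11.31° + 5.71° + 2.86°) = -19.88°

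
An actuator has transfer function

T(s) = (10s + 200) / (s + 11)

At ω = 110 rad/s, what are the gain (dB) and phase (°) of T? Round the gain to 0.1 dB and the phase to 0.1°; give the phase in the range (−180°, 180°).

20.1 dB, -4.6°

Substitute s = j110:
Numerator: 10(j110) + 200 = 200 + j1100
Denominator: (j110) + 11 = 11 + j110
|N| = √(200² + 1100²) ≈ 1118, ∠N ≈ 79.70°
|D| = √(11² + 110²) ≈ 110.55, ∠D ≈ 84.29°
|T| = 1118 / 110.55 ≈ 10.113
Gain = 20 log₁₀(10.113) ≈ 20.10 dB
∠T = 79.70° − 84.29° = -4.59°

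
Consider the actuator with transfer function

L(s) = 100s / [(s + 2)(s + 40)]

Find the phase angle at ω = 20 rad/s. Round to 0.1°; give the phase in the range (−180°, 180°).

-20.9°

At s = jω = j20:
zero at origin: s = j20 → |·| = 20, ∠ = 90.00°
pole (s+2): 2 + j20 → |·| = √(2²+20²) = √404 ≈ 20.1, ∠ = arctan(20/2) ≈ 84.29°
pole (s+40): 40 + j20 → |·| = √(40²+20²) = √2000 ≈ 44.721, ∠ = arctan(20/40) ≈ 26.57°
∠L = 90.00° − 110.86° = -20.86°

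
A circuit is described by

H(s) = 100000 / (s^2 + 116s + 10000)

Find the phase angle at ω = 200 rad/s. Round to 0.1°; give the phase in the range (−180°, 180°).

-142.3°

At s = jω = j200:
quadratic: (j200)² + 116·j200 + 10000 = -30000 + j23200 → |·| ≈ 37924, ∠ ≈ 142.28°
∠H = 0.00° − 142.28° = -142.28°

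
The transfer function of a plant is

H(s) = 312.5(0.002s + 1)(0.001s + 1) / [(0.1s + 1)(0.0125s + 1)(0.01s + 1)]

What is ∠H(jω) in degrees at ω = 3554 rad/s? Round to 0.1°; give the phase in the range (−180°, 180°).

-110.7°

At ω = 3554 rad/s:
zero (1 + j3554·0.002) = 1 + j7.108 → |·| ≈ 7.178, ∠ ≈ 81.99°
zero (1 + j3554·0.001) = 1 + j3.554 → |·| ≈ 3.692, ∠ ≈ 74.28°
pole (1 + j3554·0.1) = 1 + j355.4 → |·| ≈ 355.4, ∠ ≈ 89.84°
pole (1 + j3554·0.0125) = 1 + j44.425 → |·| ≈ 44.436, ∠ ≈ 88.71°
pole (1 + j3554·0.01) = 1 + j35.54 → |·| ≈ 35.554, ∠ ≈ 88.39°
∠H = (81.99° + 74.28°) − (89.84° + 88.71° + 88.39°) = -110.67°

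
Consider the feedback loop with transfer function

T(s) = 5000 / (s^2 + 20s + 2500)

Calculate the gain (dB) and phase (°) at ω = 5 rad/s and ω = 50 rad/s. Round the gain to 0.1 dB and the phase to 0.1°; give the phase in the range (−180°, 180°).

At s = jω = j5:
quadratic: (j5)² + 20·j5 + 2500 = 2475 + j100 → |·| ≈ 2477, ∠ ≈ 2.31°
|T| = 5000 / 2477 ≈ 2.0186
Gain = 20 log₁₀(2.0186) ≈ 6.10 dB
∠T = 0.00° − 2.31° = -2.31°

At s = jω = j50:
quadratic: (j50)² + 20·j50 + 2500 = 0 + j1000 → |·| ≈ 1000, ∠ ≈ 90.00°
|T| = 5000 / 1000 ≈ 5
Gain = 20 log₁₀(5) ≈ 13.98 dB
∠T = 0.00° − 90.00° = -90.00°

ω = 5: 6.1 dB, -2.3°; ω = 50: 14.0 dB, -90.0°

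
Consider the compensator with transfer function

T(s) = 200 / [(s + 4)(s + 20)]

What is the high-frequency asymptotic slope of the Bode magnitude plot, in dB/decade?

Each pole contributes −20 dB/decade at high frequency; each zero contributes +20 dB/decade.
Net: 0 zero(s) − 2 pole(s) → -40 dB/decade.

-40 dB/decade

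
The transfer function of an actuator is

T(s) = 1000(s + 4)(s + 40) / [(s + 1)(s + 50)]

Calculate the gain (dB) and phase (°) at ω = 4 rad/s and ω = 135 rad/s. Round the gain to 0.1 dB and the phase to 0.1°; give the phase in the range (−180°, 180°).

ω = 4: 60.8 dB, -29.8°; ω = 135: 59.8 dB, 2.5°

At s = jω = j4:
zero (s+4): 4 + j4 → |·| = √(4²+4²) = √32 ≈ 5.6569, ∠ = arctan(4/4) ≈ 45.00°
zero (s+40): 40 + j4 → |·| = √(40²+4²) = √1616 ≈ 40.2, ∠ = arctan(4/40) ≈ 5.71°
pole (s+1): 1 + j4 → |·| = √(1²+4²) = √17 ≈ 4.1231, ∠ = arctan(4/1) ≈ 75.96°
pole (s+50): 50 + j4 → |·| = √(50²+4²) = √2516 ≈ 50.16, ∠ = arctan(4/50) ≈ 4.57°
|T| = 1000 · 227.41 / 206.81 ≈ 1099.6
Gain = 20 log₁₀(1099.6) ≈ 60.82 dB
∠T = 50.71° − 80.53° = -29.82°

At s = jω = j135:
zero (s+4): 4 + j135 → |·| = √(4²+135²) = √18241 ≈ 135.06, ∠ = arctan(135/4) ≈ 88.30°
zero (s+40): 40 + j135 → |·| = √(40²+135²) = √19825 ≈ 140.8, ∠ = arctan(135/40) ≈ 73.50°
pole (s+1): 1 + j135 → |·| = √(1²+135²) = √18226 ≈ 135, ∠ = arctan(135/1) ≈ 89.58°
pole (s+50): 50 + j135 → |·| = √(50²+135²) = √20725 ≈ 143.96, ∠ = arctan(135/50) ≈ 69.68°
|T| = 1000 · 19016 / 19435 ≈ 978.44
Gain = 20 log₁₀(978.44) ≈ 59.81 dB
∠T = 161.80° − 159.26° = 2.54°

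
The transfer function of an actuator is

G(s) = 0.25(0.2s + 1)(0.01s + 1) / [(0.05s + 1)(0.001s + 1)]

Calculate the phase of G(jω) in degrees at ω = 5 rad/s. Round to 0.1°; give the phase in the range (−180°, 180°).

33.5°

At ω = 5 rad/s:
zero (1 + j5·0.2) = 1 + j1 → |·| ≈ 1.4142, ∠ ≈ 45.00°
zero (1 + j5·0.01) = 1 + j0.05 → |·| ≈ 1.0012, ∠ ≈ 2.86°
pole (1 + j5·0.05) = 1 + j0.25 → |·| ≈ 1.0308, ∠ ≈ 14.04°
pole (1 + j5·0.001) = 1 + j0.005 → |·| ≈ 1, ∠ ≈ 0.29°
∠G = (45.00° + 2.86°) − (14.04° + 0.29°) = 33.53°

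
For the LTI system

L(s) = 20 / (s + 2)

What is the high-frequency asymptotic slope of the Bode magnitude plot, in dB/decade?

Each pole contributes −20 dB/decade at high frequency; each zero contributes +20 dB/decade.
Net: 0 zero(s) − 1 pole(s) → -20 dB/decade.

-20 dB/decade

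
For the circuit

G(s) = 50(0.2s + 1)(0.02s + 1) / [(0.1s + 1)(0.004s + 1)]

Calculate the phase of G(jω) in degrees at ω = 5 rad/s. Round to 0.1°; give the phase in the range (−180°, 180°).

At ω = 5 rad/s:
zero (1 + j5·0.2) = 1 + j1 → |·| ≈ 1.4142, ∠ ≈ 45.00°
zero (1 + j5·0.02) = 1 + j0.1 → |·| ≈ 1.005, ∠ ≈ 5.71°
pole (1 + j5·0.1) = 1 + j0.5 → |·| ≈ 1.118, ∠ ≈ 26.57°
pole (1 + j5·0.004) = 1 + j0.02 → |·| ≈ 1.0002, ∠ ≈ 1.15°
∠G = (45.00° + 5.71°) − (26.57° + 1.15°) = 22.99°

23.0°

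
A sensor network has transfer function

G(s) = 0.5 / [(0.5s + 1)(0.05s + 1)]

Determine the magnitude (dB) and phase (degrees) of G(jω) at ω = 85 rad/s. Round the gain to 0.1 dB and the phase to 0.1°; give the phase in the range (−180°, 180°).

-51.4 dB, -165.4°

At ω = 85 rad/s:
pole (1 + j85·0.5) = 1 + j42.5 → |·| ≈ 42.512, ∠ ≈ 88.65°
pole (1 + j85·0.05) = 1 + j4.25 → |·| ≈ 4.3661, ∠ ≈ 76.76°
|G| = 0.5 · 1 / (42.512 · 4.3661) ≈ 0.0026938
Gain = 20 log₁₀(0.0026938) ≈ -51.39 dB
∠G = (0°) − (88.65° + 76.76°) = -165.41°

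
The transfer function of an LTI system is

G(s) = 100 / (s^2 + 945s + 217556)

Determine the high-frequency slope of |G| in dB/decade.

-40 dB/decade

Each pole contributes −20 dB/decade at high frequency; each zero contributes +20 dB/decade.
Net: 0 zero(s) − 2 pole(s) → -40 dB/decade.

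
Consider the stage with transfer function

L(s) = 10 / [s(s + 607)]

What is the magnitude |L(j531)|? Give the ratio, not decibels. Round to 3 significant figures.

At s = jω = j531:
pole (s+607): 607 + j531 → |·| = √(607²+531²) = √650410 ≈ 806.48, ∠ = arctan(531/607) ≈ 41.18°
pole at origin: |s| = 531, ∠ = 90.00° (in denominator)
|L| = 10 / 4.2824e+05 ≈ 2.3351e-05

2.34e-05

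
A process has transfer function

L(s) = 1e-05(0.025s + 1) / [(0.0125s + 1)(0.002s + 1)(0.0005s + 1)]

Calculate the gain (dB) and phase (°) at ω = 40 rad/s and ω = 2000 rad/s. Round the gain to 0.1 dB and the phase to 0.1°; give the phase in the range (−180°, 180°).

At ω = 40 rad/s:
zero (1 + j40·0.025) = 1 + j1 → |·| ≈ 1.4142, ∠ ≈ 45.00°
pole (1 + j40·0.0125) = 1 + j0.5 → |·| ≈ 1.118, ∠ ≈ 26.57°
pole (1 + j40·0.002) = 1 + j0.08 → |·| ≈ 1.0032, ∠ ≈ 4.57°
pole (1 + j40·0.0005) = 1 + j0.02 → |·| ≈ 1.0002, ∠ ≈ 1.15°
|L| = 1e-05 · 1.4142 / (1.118 · 1.0032 · 1.0002) ≈ 1.2607e-05
Gain = 20 log₁₀(1.2607e-05) ≈ -97.99 dB
∠L = (45.00°) − (26.57° + 4.57° + 1.15°) = 12.71°

At ω = 2000 rad/s:
zero (1 + j2000·0.025) = 1 + j50 → |·| ≈ 50.01, ∠ ≈ 88.85°
pole (1 + j2000·0.0125) = 1 + j25 → |·| ≈ 25.02, ∠ ≈ 87.71°
pole (1 + j2000·0.002) = 1 + j4 → |·| ≈ 4.1231, ∠ ≈ 75.96°
pole (1 + j2000·0.0005) = 1 + j1 → |·| ≈ 1.4142, ∠ ≈ 45.00°
|L| = 1e-05 · 50.01 / (25.02 · 4.1231 · 1.4142) ≈ 3.428e-06
Gain = 20 log₁₀(3.428e-06) ≈ -109.30 dB
∠L = (88.85°) − (87.71° + 75.96° + 45.00°) = -119.82°

ω = 40: -98.0 dB, 12.7°; ω = 2000: -109.3 dB, -119.8°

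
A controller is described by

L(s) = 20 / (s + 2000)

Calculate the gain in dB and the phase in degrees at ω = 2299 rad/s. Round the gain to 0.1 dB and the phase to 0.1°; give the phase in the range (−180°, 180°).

At s = jω = j2299:
pole (s+2000): 2000 + j2299 → |·| = √(2000²+2299²) = √9285401 ≈ 3047.2, ∠ = arctan(2299/2000) ≈ 48.98°
|L| = 20 / 3047.2 ≈ 0.0065634
Gain = 20 log₁₀(0.0065634) ≈ -43.66 dB
∠L = 0.00° − 48.98° = -48.98°

-43.7 dB, -49.0°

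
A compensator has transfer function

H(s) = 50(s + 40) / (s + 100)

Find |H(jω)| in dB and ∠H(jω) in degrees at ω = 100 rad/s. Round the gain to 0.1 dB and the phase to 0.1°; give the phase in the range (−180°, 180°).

At s = jω = j100:
zero (s+40): 40 + j100 → |·| = √(40²+100²) = √11600 ≈ 107.7, ∠ = arctan(100/40) ≈ 68.20°
pole (s+100): 100 + j100 → |·| = √(100²+100²) = √20000 ≈ 141.42, ∠ = arctan(100/100) ≈ 45.00°
|H| = 50 · 107.7 / 141.42 ≈ 38.078
Gain = 20 log₁₀(38.078) ≈ 31.61 dB
∠H = 68.20° − 45.00° = 23.20°

31.6 dB, 23.2°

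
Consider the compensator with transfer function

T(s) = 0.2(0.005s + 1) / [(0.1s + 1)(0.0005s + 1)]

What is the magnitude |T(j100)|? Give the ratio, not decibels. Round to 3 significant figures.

At ω = 100 rad/s:
zero (1 + j100·0.005) = 1 + j0.5 → |·| ≈ 1.118, ∠ ≈ 26.57°
pole (1 + j100·0.1) = 1 + j10 → |·| ≈ 10.05, ∠ ≈ 84.29°
pole (1 + j100·0.0005) = 1 + j0.05 → |·| ≈ 1.0012, ∠ ≈ 2.86°
|T| = 0.2 · 1.118 / (10.05 · 1.0012) ≈ 0.022222

0.0222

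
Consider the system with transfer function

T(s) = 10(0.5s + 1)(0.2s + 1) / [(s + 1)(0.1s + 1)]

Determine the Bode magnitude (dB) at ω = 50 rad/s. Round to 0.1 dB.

19.9 dB

At ω = 50 rad/s:
zero (1 + j50·0.5) = 1 + j25 → |·| ≈ 25.02, ∠ ≈ 87.71°
zero (1 + j50·0.2) = 1 + j10 → |·| ≈ 10.05, ∠ ≈ 84.29°
pole (1 + j50·1) = 1 + j50 → |·| ≈ 50.01, ∠ ≈ 88.85°
pole (1 + j50·0.1) = 1 + j5 → |·| ≈ 5.099, ∠ ≈ 78.69°
|T| = 10 · 25.02 · 10.05 / (50.01 · 5.099) ≈ 9.8608
Gain = 20 log₁₀(9.8608) ≈ 19.88 dB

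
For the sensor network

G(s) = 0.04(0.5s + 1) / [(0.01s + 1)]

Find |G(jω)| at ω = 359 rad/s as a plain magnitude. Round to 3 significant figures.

1.93

At ω = 359 rad/s:
zero (1 + j359·0.5) = 1 + j179.5 → |·| ≈ 179.5, ∠ ≈ 89.68°
pole (1 + j359·0.01) = 1 + j3.59 → |·| ≈ 3.7267, ∠ ≈ 74.43°
|G| = 0.04 · 179.5 / (3.7267) ≈ 1.9266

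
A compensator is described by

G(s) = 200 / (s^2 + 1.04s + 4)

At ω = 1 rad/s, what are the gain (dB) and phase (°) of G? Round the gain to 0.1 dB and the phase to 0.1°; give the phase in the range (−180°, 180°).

36.0 dB, -19.1°

At s = jω = j1:
quadratic: (j1)² + 1.04·j1 + 4 = 3 + j1.04 → |·| ≈ 3.1752, ∠ ≈ 19.12°
|G| = 200 / 3.1752 ≈ 62.988
Gain = 20 log₁₀(62.988) ≈ 35.99 dB
∠G = 0.00° − 19.12° = -19.12°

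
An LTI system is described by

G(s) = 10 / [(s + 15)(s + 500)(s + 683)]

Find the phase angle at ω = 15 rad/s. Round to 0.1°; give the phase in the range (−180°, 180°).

-48.0°

At s = jω = j15:
pole (s+15): 15 + j15 → |·| = √(15²+15²) = √450 ≈ 21.213, ∠ = arctan(15/15) ≈ 45.00°
pole (s+500): 500 + j15 → |·| = √(500²+15²) = √250225 ≈ 500.22, ∠ = arctan(15/500) ≈ 1.72°
pole (s+683): 683 + j15 → |·| = √(683²+15²) = √466714 ≈ 683.16, ∠ = arctan(15/683) ≈ 1.26°
∠G = 0.00° − 47.98° = -47.98°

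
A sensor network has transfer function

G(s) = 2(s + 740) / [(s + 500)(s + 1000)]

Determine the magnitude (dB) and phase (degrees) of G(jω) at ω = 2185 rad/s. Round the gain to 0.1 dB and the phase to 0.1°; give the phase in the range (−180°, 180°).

At s = jω = j2185:
zero (s+740): 740 + j2185 → |·| = √(740²+2185²) = √5321825 ≈ 2306.9, ∠ = arctan(2185/740) ≈ 71.29°
pole (s+500): 500 + j2185 → |·| = √(500²+2185²) = √5024225 ≈ 2241.5, ∠ = arctan(2185/500) ≈ 77.11°
pole (s+1000): 1000 + j2185 → |·| = √(1000²+2185²) = √5774225 ≈ 2403, ∠ = arctan(2185/1000) ≈ 65.41°
|G| = 2 · 2306.9 / 5.3863e+06 ≈ 0.00085658
Gain = 20 log₁₀(0.00085658) ≈ -61.34 dB
∠G = 71.29° − 142.52° = -71.23°

-61.3 dB, -71.2°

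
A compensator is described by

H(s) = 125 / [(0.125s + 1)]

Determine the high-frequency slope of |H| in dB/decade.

Each pole contributes −20 dB/decade at high frequency; each zero contributes +20 dB/decade.
Net: 0 zero(s) − 1 pole(s) → -20 dB/decade.

-20 dB/decade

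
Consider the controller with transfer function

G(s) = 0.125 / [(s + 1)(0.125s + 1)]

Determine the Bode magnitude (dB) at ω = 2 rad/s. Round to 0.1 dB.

-25.3 dB

At ω = 2 rad/s:
pole (1 + j2·1) = 1 + j2 → |·| ≈ 2.2361, ∠ ≈ 63.43°
pole (1 + j2·0.125) = 1 + j0.25 → |·| ≈ 1.0308, ∠ ≈ 14.04°
|G| = 0.125 · 1 / (2.2361 · 1.0308) ≈ 0.054231
Gain = 20 log₁₀(0.054231) ≈ -25.32 dB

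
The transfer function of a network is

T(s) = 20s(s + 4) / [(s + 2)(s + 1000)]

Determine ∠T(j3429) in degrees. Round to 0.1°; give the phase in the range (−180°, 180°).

At s = jω = j3429:
zero (s+4): 4 + j3429 → |·| = √(4²+3429²) = √11758057 ≈ 3429, ∠ = arctan(3429/4) ≈ 89.93°
zero at origin: s = j3429 → |·| = 3429, ∠ = 90.00°
pole (s+2): 2 + j3429 → |·| = √(2²+3429²) = √11758045 ≈ 3429, ∠ = arctan(3429/2) ≈ 89.97°
pole (s+1000): 1000 + j3429 → |·| = √(1000²+3429²) = √12758041 ≈ 3571.8, ∠ = arctan(3429/1000) ≈ 73.74°
∠T = 179.93° − 163.71° = 16.22°

16.2°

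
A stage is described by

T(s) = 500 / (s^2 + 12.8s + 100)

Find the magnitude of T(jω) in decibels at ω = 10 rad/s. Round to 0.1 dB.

At s = jω = j10:
quadratic: (j10)² + 12.8·j10 + 100 = 0 + j128 → |·| ≈ 128, ∠ ≈ 90.00°
|T| = 500 / 128 ≈ 3.9062
Gain = 20 log₁₀(3.9062) ≈ 11.84 dB

11.8 dB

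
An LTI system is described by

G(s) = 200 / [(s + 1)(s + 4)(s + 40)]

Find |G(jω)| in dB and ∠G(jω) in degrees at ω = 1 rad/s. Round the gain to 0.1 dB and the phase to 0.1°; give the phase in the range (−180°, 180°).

-1.3 dB, -60.5°

At s = jω = j1:
pole (s+1): 1 + j1 → |·| = √(1²+1²) = √2 ≈ 1.4142, ∠ = arctan(1/1) ≈ 45.00°
pole (s+4): 4 + j1 → |·| = √(4²+1²) = √17 ≈ 4.1231, ∠ = arctan(1/4) ≈ 14.04°
pole (s+40): 40 + j1 → |·| = √(40²+1²) = √1601 ≈ 40.012, ∠ = arctan(1/40) ≈ 1.43°
|G| = 200 / 233.31 ≈ 0.85723
Gain = 20 log₁₀(0.85723) ≈ -1.34 dB
∠G = 0.00° − 60.47° = -60.47°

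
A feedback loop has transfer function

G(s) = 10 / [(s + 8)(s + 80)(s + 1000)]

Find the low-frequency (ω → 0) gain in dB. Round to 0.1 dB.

-96.1 dB

G(0) = 10 / (8·80·1000) = 1.5625e-05
20 log₁₀(1.5625e-05) ≈ -96.12 dB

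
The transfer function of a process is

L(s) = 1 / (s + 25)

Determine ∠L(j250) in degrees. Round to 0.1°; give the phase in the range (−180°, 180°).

-84.3°

At s = jω = j250:
pole (s+25): 25 + j250 → |·| = √(25²+250²) = √63125 ≈ 251.25, ∠ = arctan(250/25) ≈ 84.29°
∠L = 0.00° − 84.29° = -84.29°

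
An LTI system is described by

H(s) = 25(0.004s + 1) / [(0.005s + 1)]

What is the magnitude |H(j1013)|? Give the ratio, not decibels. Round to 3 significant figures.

20.2

At ω = 1013 rad/s:
zero (1 + j1013·0.004) = 1 + j4.052 → |·| ≈ 4.1736, ∠ ≈ 76.14°
pole (1 + j1013·0.005) = 1 + j5.065 → |·| ≈ 5.1628, ∠ ≈ 78.83°
|H| = 25 · 4.1736 / (5.1628) ≈ 20.21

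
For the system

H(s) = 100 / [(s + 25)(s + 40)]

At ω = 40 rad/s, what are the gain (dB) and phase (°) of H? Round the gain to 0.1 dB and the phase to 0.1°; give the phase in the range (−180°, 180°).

-28.5 dB, -103.0°

At s = jω = j40:
pole (s+25): 25 + j40 → |·| = √(25²+40²) = √2225 ≈ 47.17, ∠ = arctan(40/25) ≈ 57.99°
pole (s+40): 40 + j40 → |·| = √(40²+40²) = √3200 ≈ 56.569, ∠ = arctan(40/40) ≈ 45.00°
|H| = 100 / 2668.4 ≈ 0.037476
Gain = 20 log₁₀(0.037476) ≈ -28.52 dB
∠H = 0.00° − 102.99° = -102.99°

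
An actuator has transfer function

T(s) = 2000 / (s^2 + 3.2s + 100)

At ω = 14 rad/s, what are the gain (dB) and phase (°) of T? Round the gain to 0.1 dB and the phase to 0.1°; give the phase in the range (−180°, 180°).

At s = jω = j14:
quadratic: (j14)² + 3.2·j14 + 100 = -96 + j44.8 → |·| ≈ 105.94, ∠ ≈ 154.98°
|T| = 2000 / 105.94 ≈ 18.879
Gain = 20 log₁₀(18.879) ≈ 25.52 dB
∠T = 0.00° − 154.98° = -154.98°

25.5 dB, -155.0°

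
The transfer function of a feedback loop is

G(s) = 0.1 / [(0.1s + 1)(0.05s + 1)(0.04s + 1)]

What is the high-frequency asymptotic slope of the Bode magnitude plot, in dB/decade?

Each pole contributes −20 dB/decade at high frequency; each zero contributes +20 dB/decade.
Net: 0 zero(s) − 3 pole(s) → -60 dB/decade.

-60 dB/decade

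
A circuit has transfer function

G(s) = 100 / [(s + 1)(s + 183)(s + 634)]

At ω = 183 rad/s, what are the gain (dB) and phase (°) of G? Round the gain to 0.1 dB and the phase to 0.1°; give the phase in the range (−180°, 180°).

-109.9 dB, -150.8°

At s = jω = j183:
pole (s+1): 1 + j183 → |·| = √(1²+183²) = √33490 ≈ 183, ∠ = arctan(183/1) ≈ 89.69°
pole (s+183): 183 + j183 → |·| = √(183²+183²) = √66978 ≈ 258.8, ∠ = arctan(183/183) ≈ 45.00°
pole (s+634): 634 + j183 → |·| = √(634²+183²) = √435445 ≈ 659.88, ∠ = arctan(183/634) ≈ 16.10°
|G| = 100 / 3.1252e+07 ≈ 3.1998e-06
Gain = 20 log₁₀(3.1998e-06) ≈ -109.90 dB
∠G = 0.00° − 150.79° = -150.79°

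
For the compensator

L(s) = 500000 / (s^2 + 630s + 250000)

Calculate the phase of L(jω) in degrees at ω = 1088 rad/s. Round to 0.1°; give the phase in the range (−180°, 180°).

At s = jω = j1088:
quadratic: (j1088)² + 630·j1088 + 250000 = -933744 + j685440 → |·| ≈ 1.1583e+06, ∠ ≈ 143.72°
∠L = 0.00° − 143.72° = -143.72°

-143.7°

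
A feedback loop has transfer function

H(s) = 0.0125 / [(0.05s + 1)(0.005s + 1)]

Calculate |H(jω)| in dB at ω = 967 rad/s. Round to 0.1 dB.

-85.6 dB

At ω = 967 rad/s:
pole (1 + j967·0.05) = 1 + j48.35 → |·| ≈ 48.36, ∠ ≈ 88.82°
pole (1 + j967·0.005) = 1 + j4.835 → |·| ≈ 4.9373, ∠ ≈ 78.31°
|H| = 0.0125 · 1 / (48.36 · 4.9373) ≈ 5.2352e-05
Gain = 20 log₁₀(5.2352e-05) ≈ -85.62 dB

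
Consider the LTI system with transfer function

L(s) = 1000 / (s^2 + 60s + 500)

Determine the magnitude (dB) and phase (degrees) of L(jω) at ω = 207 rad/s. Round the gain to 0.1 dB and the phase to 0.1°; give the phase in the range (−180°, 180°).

Substitute s = j207:
Numerator: 1000 = 1000 + j0
Denominator: (j207)^2 + 60(j207) + 500 = -42349 + j12420
|N| = √(1000² + 0²) ≈ 1000, ∠N ≈ 0.00°
|D| = √(42349² + 12420²) ≈ 44133, ∠D ≈ 163.65°
|L| = 1000 / 44133 ≈ 0.022659
Gain = 20 log₁₀(0.022659) ≈ -32.90 dB
∠L = 0.00° − 163.65° = -163.65°

-32.9 dB, -163.7°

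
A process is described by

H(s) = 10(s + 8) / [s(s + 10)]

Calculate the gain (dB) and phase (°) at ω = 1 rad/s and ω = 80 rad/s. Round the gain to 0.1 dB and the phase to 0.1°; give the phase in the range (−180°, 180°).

At s = jω = j1:
zero (s+8): 8 + j1 → |·| = √(8²+1²) = √65 ≈ 8.0623, ∠ = arctan(1/8) ≈ 7.13°
pole (s+10): 10 + j1 → |·| = √(10²+1²) = √101 ≈ 10.05, ∠ = arctan(1/10) ≈ 5.71°
pole at origin: |s| = 1, ∠ = 90.00° (in denominator)
|H| = 10 · 8.0623 / 10.05 ≈ 8.0222
Gain = 20 log₁₀(8.0222) ≈ 18.09 dB
∠H = 7.13° − 95.71° = -88.58°

At s = jω = j80:
zero (s+8): 8 + j80 → |·| = √(8²+80²) = √6464 ≈ 80.399, ∠ = arctan(80/8) ≈ 84.29°
pole (s+10): 10 + j80 → |·| = √(10²+80²) = √6500 ≈ 80.623, ∠ = arctan(80/10) ≈ 82.87°
pole at origin: |s| = 80, ∠ = 90.00° (in denominator)
|H| = 10 · 80.399 / 6449.8 ≈ 0.12465
Gain = 20 log₁₀(0.12465) ≈ -18.09 dB
∠H = 84.29° − 172.87° = -88.58°

ω = 1: 18.1 dB, -88.6°; ω = 80: -18.1 dB, -88.6°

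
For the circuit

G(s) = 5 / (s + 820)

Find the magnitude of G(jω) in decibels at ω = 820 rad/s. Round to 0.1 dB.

-47.3 dB

Substitute s = j820:
Numerator: 5 = 5 + j0
Denominator: (j820) + 820 = 820 + j820
|N| = √(5² + 0²) ≈ 5, ∠N ≈ 0.00°
|D| = √(820² + 820²) ≈ 1159.7, ∠D ≈ 45.00°
|G| = 5 / 1159.7 ≈ 0.0043115
Gain = 20 log₁₀(0.0043115) ≈ -47.31 dB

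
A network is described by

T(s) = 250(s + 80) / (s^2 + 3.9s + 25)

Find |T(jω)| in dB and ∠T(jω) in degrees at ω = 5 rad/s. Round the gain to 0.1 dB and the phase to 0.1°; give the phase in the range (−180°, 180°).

60.2 dB, -86.4°

At s = jω = j5:
zero (s+80): 80 + j5 → |·| = √(80²+5²) = √6425 ≈ 80.156, ∠ = arctan(5/80) ≈ 3.58°
quadratic: (j5)² + 3.9·j5 + 25 = 0 + j19.5 → |·| ≈ 19.5, ∠ ≈ 90.00°
|T| = 250 · 80.156 / 19.5 ≈ 1027.6
Gain = 20 log₁₀(1027.6) ≈ 60.24 dB
∠T = 3.58° − 90.00° = -86.42°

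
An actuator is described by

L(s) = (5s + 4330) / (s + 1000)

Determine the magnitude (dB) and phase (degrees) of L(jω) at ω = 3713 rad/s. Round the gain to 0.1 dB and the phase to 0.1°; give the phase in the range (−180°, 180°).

Substitute s = j3713:
Numerator: 5(j3713) + 4330 = 4330 + j18565
Denominator: (j3713) + 1000 = 1000 + j3713
|N| = √(4330² + 18565²) ≈ 19063, ∠N ≈ 76.87°
|D| = √(1000² + 3713²) ≈ 3845.3, ∠D ≈ 74.93°
|L| = 19063 / 3845.3 ≈ 4.9575
Gain = 20 log₁₀(4.9575) ≈ 13.91 dB
∠L = 76.87° − 74.93° = 1.94°

13.9 dB, 1.9°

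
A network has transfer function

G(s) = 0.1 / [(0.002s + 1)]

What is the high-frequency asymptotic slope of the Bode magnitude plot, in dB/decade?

Each pole contributes −20 dB/decade at high frequency; each zero contributes +20 dB/decade.
Net: 0 zero(s) − 1 pole(s) → -20 dB/decade.

-20 dB/decade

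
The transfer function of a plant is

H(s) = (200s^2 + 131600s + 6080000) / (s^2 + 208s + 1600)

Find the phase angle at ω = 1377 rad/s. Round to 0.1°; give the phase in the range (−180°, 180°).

-17.3°

Substitute s = j1377:
Numerator: 200(j1377)^2 + 131600(j1377) + 6080000 = -373145800 + j181213200
Denominator: (j1377)^2 + 208(j1377) + 1600 = -1894529 + j286416
|N| = √(373145800² + 181213200²) ≈ 4.1482e+08, ∠N ≈ 154.10°
|D| = √(1894529² + 286416²) ≈ 1.9161e+06, ∠D ≈ 171.40°
∠H = 154.10° − 171.40° = -17.30°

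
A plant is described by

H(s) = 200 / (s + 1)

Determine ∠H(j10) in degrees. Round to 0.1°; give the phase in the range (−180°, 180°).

At s = jω = j10:
pole (s+1): 1 + j10 → |·| = √(1²+10²) = √101 ≈ 10.05, ∠ = arctan(10/1) ≈ 84.29°
∠H = 0.00° − 84.29° = -84.29°

-84.3°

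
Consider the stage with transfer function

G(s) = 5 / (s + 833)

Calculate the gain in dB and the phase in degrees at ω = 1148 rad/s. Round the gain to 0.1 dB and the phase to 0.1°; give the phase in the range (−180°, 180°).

-49.1 dB, -54.0°

At s = jω = j1148:
pole (s+833): 833 + j1148 → |·| = √(833²+1148²) = √2011793 ≈ 1418.4, ∠ = arctan(1148/833) ≈ 54.03°
|G| = 5 / 1418.4 ≈ 0.0035251
Gain = 20 log₁₀(0.0035251) ≈ -49.06 dB
∠G = 0.00° − 54.03° = -54.03°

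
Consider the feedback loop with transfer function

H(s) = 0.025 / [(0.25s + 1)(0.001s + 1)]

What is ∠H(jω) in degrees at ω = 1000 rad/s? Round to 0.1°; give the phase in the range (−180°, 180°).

-134.8°

At ω = 1000 rad/s:
pole (1 + j1000·0.25) = 1 + j250 → |·| ≈ 250, ∠ ≈ 89.77°
pole (1 + j1000·0.001) = 1 + j1 → |·| ≈ 1.4142, ∠ ≈ 45.00°
∠H = (0°) − (89.77° + 45.00°) = -134.77°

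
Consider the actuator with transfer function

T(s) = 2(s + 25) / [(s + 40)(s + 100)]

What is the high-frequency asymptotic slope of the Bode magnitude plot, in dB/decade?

-20 dB/decade

Each pole contributes −20 dB/decade at high frequency; each zero contributes +20 dB/decade.
Net: 1 zero(s) − 2 pole(s) → -20 dB/decade.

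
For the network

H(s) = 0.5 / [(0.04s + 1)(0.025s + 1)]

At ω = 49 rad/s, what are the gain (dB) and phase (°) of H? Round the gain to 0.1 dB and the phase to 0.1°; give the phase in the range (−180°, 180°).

-16.9 dB, -113.7°

At ω = 49 rad/s:
pole (1 + j49·0.04) = 1 + j1.96 → |·| ≈ 2.2004, ∠ ≈ 62.97°
pole (1 + j49·0.025) = 1 + j1.225 → |·| ≈ 1.5813, ∠ ≈ 50.77°
|H| = 0.5 · 1 / (2.2004 · 1.5813) ≈ 0.1437
Gain = 20 log₁₀(0.1437) ≈ -16.85 dB
∠H = (0°) − (62.97° + 50.77°) = -113.74°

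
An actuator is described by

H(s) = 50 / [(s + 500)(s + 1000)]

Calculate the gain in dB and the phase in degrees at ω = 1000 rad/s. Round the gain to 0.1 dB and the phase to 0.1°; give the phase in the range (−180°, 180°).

At s = jω = j1000:
pole (s+500): 500 + j1000 → |·| = √(500²+1000²) = √1250000 ≈ 1118, ∠ = arctan(1000/500) ≈ 63.43°
pole (s+1000): 1000 + j1000 → |·| = √(1000²+1000²) = √2000000 ≈ 1414.2, ∠ = arctan(1000/1000) ≈ 45.00°
|H| = 50 / 1.5811e+06 ≈ 3.1624e-05
Gain = 20 log₁₀(3.1624e-05) ≈ -90.00 dB
∠H = 0.00° − 108.43° = -108.43°

-90.0 dB, -108.4°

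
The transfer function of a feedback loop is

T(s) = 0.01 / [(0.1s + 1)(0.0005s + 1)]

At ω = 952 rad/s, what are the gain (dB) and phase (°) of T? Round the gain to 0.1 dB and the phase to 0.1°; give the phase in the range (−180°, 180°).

-80.5 dB, -114.9°

At ω = 952 rad/s:
pole (1 + j952·0.1) = 1 + j95.2 → |·| ≈ 95.205, ∠ ≈ 89.40°
pole (1 + j952·0.0005) = 1 + j0.476 → |·| ≈ 1.1075, ∠ ≈ 25.45°
|T| = 0.01 · 1 / (95.205 · 1.1075) ≈ 9.4841e-05
Gain = 20 log₁₀(9.4841e-05) ≈ -80.46 dB
∠T = (0°) − (89.40° + 25.45°) = -114.85°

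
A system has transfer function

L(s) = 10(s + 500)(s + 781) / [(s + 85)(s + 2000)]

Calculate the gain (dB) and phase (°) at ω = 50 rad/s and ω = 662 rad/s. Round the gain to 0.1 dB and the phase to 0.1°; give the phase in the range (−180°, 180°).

At s = jω = j50:
zero (s+500): 500 + j50 → |·| = √(500²+50²) = √252500 ≈ 502.49, ∠ = arctan(50/500) ≈ 5.71°
zero (s+781): 781 + j50 → |·| = √(781²+50²) = √612461 ≈ 782.6, ∠ = arctan(50/781) ≈ 3.66°
pole (s+85): 85 + j50 → |·| = √(85²+50²) = √9725 ≈ 98.615, ∠ = arctan(50/85) ≈ 30.47°
pole (s+2000): 2000 + j50 → |·| = √(2000²+50²) = √4002500 ≈ 2000.6, ∠ = arctan(50/2000) ≈ 1.43°
|L| = 10 · 3.9325e+05 / 1.9729e+05 ≈ 19.933
Gain = 20 log₁₀(19.933) ≈ 25.99 dB
∠L = 9.37° − 31.90° = -22.53°

At s = jω = j662:
zero (s+500): 500 + j662 → |·| = √(500²+662²) = √688244 ≈ 829.6, ∠ = arctan(662/500) ≈ 52.94°
zero (s+781): 781 + j662 → |·| = √(781²+662²) = √1048205 ≈ 1023.8, ∠ = arctan(662/781) ≈ 40.29°
pole (s+85): 85 + j662 → |·| = √(85²+662²) = √445469 ≈ 667.43, ∠ = arctan(662/85) ≈ 82.68°
pole (s+2000): 2000 + j662 → |·| = √(2000²+662²) = √4438244 ≈ 2106.7, ∠ = arctan(662/2000) ≈ 18.31°
|L| = 10 · 8.4934e+05 / 1.4061e+06 ≈ 6.0404
Gain = 20 log₁₀(6.0404) ≈ 15.62 dB
∠L = 93.23° − 100.99° = -7.76°

ω = 50: 26.0 dB, -22.5°; ω = 662: 15.6 dB, -7.8°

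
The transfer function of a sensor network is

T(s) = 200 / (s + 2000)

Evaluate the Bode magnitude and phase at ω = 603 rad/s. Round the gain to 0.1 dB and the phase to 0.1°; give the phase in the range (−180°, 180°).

At s = jω = j603:
pole (s+2000): 2000 + j603 → |·| = √(2000²+603²) = √4363609 ≈ 2088.9, ∠ = arctan(603/2000) ≈ 16.78°
|T| = 200 / 2088.9 ≈ 0.095744
Gain = 20 log₁₀(0.095744) ≈ -20.38 dB
∠T = 0.00° − 16.78° = -16.78°

-20.4 dB, -16.8°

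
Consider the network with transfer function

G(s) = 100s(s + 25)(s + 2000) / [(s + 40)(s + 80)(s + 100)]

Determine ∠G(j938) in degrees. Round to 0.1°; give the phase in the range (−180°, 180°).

At s = jω = j938:
zero (s+25): 25 + j938 → |·| = √(25²+938²) = √880469 ≈ 938.33, ∠ = arctan(938/25) ≈ 88.47°
zero (s+2000): 2000 + j938 → |·| = √(2000²+938²) = √4879844 ≈ 2209, ∠ = arctan(938/2000) ≈ 25.13°
zero at origin: s = j938 → |·| = 938, ∠ = 90.00°
pole (s+40): 40 + j938 → |·| = √(40²+938²) = √881444 ≈ 938.85, ∠ = arctan(938/40) ≈ 87.56°
pole (s+80): 80 + j938 → |·| = √(80²+938²) = √886244 ≈ 941.41, ∠ = arctan(938/80) ≈ 85.13°
pole (s+100): 100 + j938 → |·| = √(100²+938²) = √889844 ≈ 943.32, ∠ = arctan(938/100) ≈ 83.91°
∠G = 203.60° − 256.60° = -53.00°

-53.0°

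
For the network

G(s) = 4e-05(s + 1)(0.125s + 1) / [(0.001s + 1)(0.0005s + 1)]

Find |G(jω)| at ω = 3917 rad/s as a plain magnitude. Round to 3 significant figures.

At ω = 3917 rad/s:
zero (1 + j3917·1) = 1 + j3917 → |·| ≈ 3917, ∠ ≈ 89.99°
zero (1 + j3917·0.125) = 1 + j489.625 → |·| ≈ 489.63, ∠ ≈ 89.88°
pole (1 + j3917·0.001) = 1 + j3.917 → |·| ≈ 4.0426, ∠ ≈ 75.68°
pole (1 + j3917·0.0005) = 1 + j1.9585 → |·| ≈ 2.199, ∠ ≈ 62.95°
|G| = 4e-05 · 3917 · 489.63 / (4.0426 · 2.199) ≈ 8.6297

8.63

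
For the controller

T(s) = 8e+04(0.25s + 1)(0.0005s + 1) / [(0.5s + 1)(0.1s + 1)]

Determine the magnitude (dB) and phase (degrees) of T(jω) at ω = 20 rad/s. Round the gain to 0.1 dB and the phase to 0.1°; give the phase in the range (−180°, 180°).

85.2 dB, -68.5°

At ω = 20 rad/s:
zero (1 + j20·0.25) = 1 + j5 → |·| ≈ 5.099, ∠ ≈ 78.69°
zero (1 + j20·0.0005) = 1 + j0.01 → |·| ≈ 1, ∠ ≈ 0.57°
pole (1 + j20·0.5) = 1 + j10 → |·| ≈ 10.05, ∠ ≈ 84.29°
pole (1 + j20·0.1) = 1 + j2 → |·| ≈ 2.2361, ∠ ≈ 63.43°
|T| = 8e+04 · 5.099 · 1 / (10.05 · 2.2361) ≈ 18152
Gain = 20 log₁₀(18152) ≈ 85.18 dB
∠T = (78.69° + 0.57°) − (84.29° + 63.43°) = -68.46°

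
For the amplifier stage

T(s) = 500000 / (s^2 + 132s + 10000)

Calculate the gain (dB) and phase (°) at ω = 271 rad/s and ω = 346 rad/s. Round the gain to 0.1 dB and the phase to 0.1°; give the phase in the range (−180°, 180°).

ω = 271: 16.7 dB, -150.6°; ω = 346: 12.5 dB, -157.4°

At s = jω = j271:
quadratic: (j271)² + 132·j271 + 10000 = -63441 + j35772 → |·| ≈ 72831, ∠ ≈ 150.58°
|T| = 500000 / 72831 ≈ 6.8652
Gain = 20 log₁₀(6.8652) ≈ 16.73 dB
∠T = 0.00° − 150.58° = -150.58°

At s = jω = j346:
quadratic: (j346)² + 132·j346 + 10000 = -109716 + j45672 → |·| ≈ 1.1884e+05, ∠ ≈ 157.40°
|T| = 500000 / 1.1884e+05 ≈ 4.2073
Gain = 20 log₁₀(4.2073) ≈ 12.48 dB
∠T = 0.00° − 157.40° = -157.40°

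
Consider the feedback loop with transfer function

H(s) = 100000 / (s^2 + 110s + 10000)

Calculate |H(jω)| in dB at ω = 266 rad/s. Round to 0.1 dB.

At s = jω = j266:
quadratic: (j266)² + 110·j266 + 10000 = -60756 + j29260 → |·| ≈ 67435, ∠ ≈ 154.28°
|H| = 100000 / 67435 ≈ 1.4829
Gain = 20 log₁₀(1.4829) ≈ 3.42 dB

3.4 dB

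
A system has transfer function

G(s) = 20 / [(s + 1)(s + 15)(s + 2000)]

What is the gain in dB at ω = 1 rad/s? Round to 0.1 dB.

At s = jω = j1:
pole (s+1): 1 + j1 → |·| = √(1²+1²) = √2 ≈ 1.4142, ∠ = arctan(1/1) ≈ 45.00°
pole (s+15): 15 + j1 → |·| = √(15²+1²) = √226 ≈ 15.033, ∠ = arctan(1/15) ≈ 3.81°
pole (s+2000): 2000 + j1 → |·| = √(2000²+1²) = √4000001 ≈ 2000, ∠ = arctan(1/2000) ≈ 0.03°
|G| = 20 / 42519 ≈ 0.00047038
Gain = 20 log₁₀(0.00047038) ≈ -66.55 dB

-66.6 dB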